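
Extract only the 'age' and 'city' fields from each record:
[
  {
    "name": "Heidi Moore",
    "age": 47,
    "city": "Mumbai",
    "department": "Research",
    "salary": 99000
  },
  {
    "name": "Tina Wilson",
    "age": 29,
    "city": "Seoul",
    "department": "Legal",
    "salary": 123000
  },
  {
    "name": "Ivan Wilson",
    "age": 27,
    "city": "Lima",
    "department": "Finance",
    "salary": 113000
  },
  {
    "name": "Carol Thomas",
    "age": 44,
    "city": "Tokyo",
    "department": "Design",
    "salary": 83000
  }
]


Original: 4 records with fields: name, age, city, department, salary
Keep: ['age', 'city']
Drop: ['name', 'department', 'salary']
Result: 4 records, 2 fields each

[
  {
    "age": 47,
    "city": "Mumbai"
  },
  {
    "age": 29,
    "city": "Seoul"
  },
  {
    "age": 27,
    "city": "Lima"
  },
  {
    "age": 44,
    "city": "Tokyo"
  }
]


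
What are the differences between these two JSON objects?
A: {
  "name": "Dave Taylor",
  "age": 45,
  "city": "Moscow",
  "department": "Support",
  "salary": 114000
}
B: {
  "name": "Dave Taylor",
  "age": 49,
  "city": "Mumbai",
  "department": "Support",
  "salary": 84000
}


Comparing each field (in key order):
  name: same
  age: DIFFERENT
  city: DIFFERENT
  department: same
  salary: DIFFERENT
Differences:
  age: 45 -> 49
  city: Moscow -> Mumbai
  salary: 114000 -> 84000

3 field(s) changed

3 changes: age, city, salary


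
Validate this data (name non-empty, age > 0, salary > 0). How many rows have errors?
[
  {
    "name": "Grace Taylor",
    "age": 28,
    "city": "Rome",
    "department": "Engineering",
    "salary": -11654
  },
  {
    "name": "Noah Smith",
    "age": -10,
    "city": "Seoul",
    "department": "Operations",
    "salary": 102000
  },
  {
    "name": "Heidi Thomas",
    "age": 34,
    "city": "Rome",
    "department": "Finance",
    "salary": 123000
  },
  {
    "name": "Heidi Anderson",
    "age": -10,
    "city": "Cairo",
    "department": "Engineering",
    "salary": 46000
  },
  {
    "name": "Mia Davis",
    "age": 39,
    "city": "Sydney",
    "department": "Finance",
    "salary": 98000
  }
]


Validating 5 records:
Rules: name non-empty, age > 0, salary > 0

  Row 1 (Grace Taylor): negative salary: -11654
  Row 2 (Noah Smith): negative age: -10
  Row 3 (Heidi Thomas): OK
  Row 4 (Heidi Anderson): negative age: -10
  Row 5 (Mia Davis): OK

Total errors: 3

3 errors


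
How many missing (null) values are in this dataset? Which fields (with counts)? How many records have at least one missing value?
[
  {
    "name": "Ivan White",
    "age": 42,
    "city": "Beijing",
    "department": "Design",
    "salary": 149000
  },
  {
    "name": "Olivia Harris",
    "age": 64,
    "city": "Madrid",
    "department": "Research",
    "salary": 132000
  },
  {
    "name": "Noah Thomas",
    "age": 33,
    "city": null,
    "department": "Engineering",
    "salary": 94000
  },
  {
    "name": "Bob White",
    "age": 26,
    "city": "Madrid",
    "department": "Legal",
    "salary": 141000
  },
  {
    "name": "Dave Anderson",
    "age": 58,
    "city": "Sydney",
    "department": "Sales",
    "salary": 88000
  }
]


Checking for missing (null) values in 5 records:

  Ivan White: complete
  Olivia Harris: complete
  Noah Thomas: city
  Bob White: complete
  Dave Anderson: complete

Per field:
  name: 0 missing
  age: 0 missing
  city: 1 missing
  department: 0 missing
  salary: 0 missing

Total missing values: 1
Records with any missing: 1

1 missing values (city: 1); 1 incomplete records


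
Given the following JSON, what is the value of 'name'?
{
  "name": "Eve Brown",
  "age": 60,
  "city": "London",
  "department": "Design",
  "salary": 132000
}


Looking up field 'name'
Value: Eve Brown

Eve Brown


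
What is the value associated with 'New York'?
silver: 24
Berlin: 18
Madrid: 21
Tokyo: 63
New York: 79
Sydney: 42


Looking up key 'New York'
Value: 79

79


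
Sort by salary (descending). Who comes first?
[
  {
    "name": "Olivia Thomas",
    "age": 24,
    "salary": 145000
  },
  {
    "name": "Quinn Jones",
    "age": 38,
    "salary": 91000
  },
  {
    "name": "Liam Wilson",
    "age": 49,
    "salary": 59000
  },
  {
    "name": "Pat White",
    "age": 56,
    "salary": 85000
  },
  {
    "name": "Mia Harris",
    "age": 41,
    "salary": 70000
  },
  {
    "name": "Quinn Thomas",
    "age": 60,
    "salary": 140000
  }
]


Sort by: salary (descending)

Sorted order:
  1. Olivia Thomas (salary = 145000)
  2. Quinn Thomas (salary = 140000)
  3. Quinn Jones (salary = 91000)
  4. Pat White (salary = 85000)
  5. Mia Harris (salary = 70000)
  6. Liam Wilson (salary = 59000)

First: Olivia Thomas

Olivia Thomas


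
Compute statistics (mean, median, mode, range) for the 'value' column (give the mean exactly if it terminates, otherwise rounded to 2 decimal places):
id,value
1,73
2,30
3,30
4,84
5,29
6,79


Data: [73, 30, 30, 84, 29, 79]
Count: 6
Sum: 325
Mean: 325/6 ≈ 54.17 (rounded to 2 decimal places)
Sorted: [29, 30, 30, 73, 79, 84]
Median: 51.5
Mode: 30 (2 times)
Range: 84 - 29 = 55
Min: 29, Max: 84

mean≈54.17, median=51.5, mode=30, range=55


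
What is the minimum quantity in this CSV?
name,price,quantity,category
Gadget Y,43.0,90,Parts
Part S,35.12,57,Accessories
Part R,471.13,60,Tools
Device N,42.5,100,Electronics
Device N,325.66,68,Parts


Computing minimum quantity:
Values: [90, 57, 60, 100, 68]
Min = 57

57


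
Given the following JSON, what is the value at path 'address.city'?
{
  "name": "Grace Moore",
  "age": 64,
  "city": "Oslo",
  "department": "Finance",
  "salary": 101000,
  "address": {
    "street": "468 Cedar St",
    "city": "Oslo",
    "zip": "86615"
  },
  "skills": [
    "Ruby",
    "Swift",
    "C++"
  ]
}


Query: address.city
Path: address -> city
Value: Oslo

Oslo


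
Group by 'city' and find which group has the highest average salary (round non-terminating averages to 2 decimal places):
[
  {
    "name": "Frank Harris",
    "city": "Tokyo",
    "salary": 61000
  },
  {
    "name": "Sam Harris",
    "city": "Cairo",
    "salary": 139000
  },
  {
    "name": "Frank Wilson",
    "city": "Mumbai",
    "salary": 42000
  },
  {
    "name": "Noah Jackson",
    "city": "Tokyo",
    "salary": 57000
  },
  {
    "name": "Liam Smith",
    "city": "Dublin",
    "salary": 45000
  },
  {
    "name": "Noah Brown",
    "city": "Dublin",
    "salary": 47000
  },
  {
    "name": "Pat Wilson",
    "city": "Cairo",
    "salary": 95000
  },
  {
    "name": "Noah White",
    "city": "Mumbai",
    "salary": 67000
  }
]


Group by: city

Groups:
  Cairo: 2 people, avg salary = 234000/2 = $117000
  Dublin: 2 people, avg salary = 92000/2 = $46000
  Mumbai: 2 people, avg salary = 109000/2 = $54500
  Tokyo: 2 people, avg salary = 118000/2 = $59000

Highest average salary: Cairo ($117000)

Cairo ($117000)


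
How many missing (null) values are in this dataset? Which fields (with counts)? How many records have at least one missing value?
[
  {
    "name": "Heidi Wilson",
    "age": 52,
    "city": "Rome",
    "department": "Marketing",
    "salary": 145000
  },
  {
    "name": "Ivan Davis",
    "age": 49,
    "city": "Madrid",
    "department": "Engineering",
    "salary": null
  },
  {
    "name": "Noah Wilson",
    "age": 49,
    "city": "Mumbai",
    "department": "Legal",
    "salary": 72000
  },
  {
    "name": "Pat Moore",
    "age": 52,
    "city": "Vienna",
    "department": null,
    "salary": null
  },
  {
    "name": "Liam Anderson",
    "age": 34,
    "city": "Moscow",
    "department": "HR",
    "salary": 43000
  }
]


Checking for missing (null) values in 5 records:

  Heidi Wilson: complete
  Ivan Davis: salary
  Noah Wilson: complete
  Pat Moore: department, salary
  Liam Anderson: complete

Per field:
  name: 0 missing
  age: 0 missing
  city: 0 missing
  department: 1 missing
  salary: 2 missing

Total missing values: 3
Records with any missing: 2

3 missing values (department: 1, salary: 2); 2 incomplete records


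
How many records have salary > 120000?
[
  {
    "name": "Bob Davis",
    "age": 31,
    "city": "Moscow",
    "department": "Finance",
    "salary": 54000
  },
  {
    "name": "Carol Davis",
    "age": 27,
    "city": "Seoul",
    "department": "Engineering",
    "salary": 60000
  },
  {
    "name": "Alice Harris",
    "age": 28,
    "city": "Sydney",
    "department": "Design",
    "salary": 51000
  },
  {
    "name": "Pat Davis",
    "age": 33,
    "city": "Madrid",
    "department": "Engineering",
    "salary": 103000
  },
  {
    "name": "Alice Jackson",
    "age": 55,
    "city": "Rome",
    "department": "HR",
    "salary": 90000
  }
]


Data: 5 records
Condition: salary > 120000

Checking each record:
  Bob Davis: 54000
  Carol Davis: 60000
  Alice Harris: 51000
  Pat Davis: 103000
  Alice Jackson: 90000

Count: 0

0


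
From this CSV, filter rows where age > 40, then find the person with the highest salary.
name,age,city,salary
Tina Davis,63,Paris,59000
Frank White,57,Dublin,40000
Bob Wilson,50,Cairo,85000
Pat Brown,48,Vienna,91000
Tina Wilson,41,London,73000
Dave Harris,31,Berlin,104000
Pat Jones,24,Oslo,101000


Filter: age > 40
Sort by: salary (descending)

Filtered records (5):
  Pat Brown, age 48, salary $91000
  Bob Wilson, age 50, salary $85000
  Tina Wilson, age 41, salary $73000
  Tina Davis, age 63, salary $59000
  Frank White, age 57, salary $40000

Highest salary: Pat Brown ($91000)

Pat Brown


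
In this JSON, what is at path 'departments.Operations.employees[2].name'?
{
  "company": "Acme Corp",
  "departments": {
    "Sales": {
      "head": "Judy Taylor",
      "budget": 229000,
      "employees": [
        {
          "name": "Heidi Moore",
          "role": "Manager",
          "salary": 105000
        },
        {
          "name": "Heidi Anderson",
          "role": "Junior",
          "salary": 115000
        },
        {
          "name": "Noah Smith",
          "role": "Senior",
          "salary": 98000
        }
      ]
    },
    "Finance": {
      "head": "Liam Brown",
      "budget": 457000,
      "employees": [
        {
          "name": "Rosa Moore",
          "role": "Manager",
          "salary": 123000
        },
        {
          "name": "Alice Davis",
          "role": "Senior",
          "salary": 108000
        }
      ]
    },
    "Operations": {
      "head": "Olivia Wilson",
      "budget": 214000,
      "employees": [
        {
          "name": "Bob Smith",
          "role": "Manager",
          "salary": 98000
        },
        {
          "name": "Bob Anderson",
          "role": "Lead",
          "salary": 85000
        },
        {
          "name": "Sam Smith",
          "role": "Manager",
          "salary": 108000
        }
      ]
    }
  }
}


Path: departments.Operations.employees[2].name

Navigate:
  -> departments
  -> Operations
  -> employees[2].name = 'Sam Smith'

Sam Smith


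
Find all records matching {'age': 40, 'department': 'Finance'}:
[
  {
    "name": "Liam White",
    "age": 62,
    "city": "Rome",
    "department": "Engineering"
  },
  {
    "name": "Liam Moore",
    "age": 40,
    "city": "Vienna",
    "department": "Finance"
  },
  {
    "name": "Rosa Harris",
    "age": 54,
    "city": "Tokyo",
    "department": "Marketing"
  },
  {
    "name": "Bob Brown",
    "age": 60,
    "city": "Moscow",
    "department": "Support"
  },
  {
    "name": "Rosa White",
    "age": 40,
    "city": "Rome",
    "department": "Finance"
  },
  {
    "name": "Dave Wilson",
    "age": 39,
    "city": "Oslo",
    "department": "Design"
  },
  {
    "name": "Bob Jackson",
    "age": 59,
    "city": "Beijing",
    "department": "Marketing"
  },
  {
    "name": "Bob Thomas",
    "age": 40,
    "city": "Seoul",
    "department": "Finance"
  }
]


Search criteria: {'age': 40, 'department': 'Finance'}

Checking 8 records:
  Liam White: {age: 62, department: Engineering}
  Liam Moore: {age: 40, department: Finance} <-- MATCH
  Rosa Harris: {age: 54, department: Marketing}
  Bob Brown: {age: 60, department: Support}
  Rosa White: {age: 40, department: Finance} <-- MATCH
  Dave Wilson: {age: 39, department: Design}
  Bob Jackson: {age: 59, department: Marketing}
  Bob Thomas: {age: 40, department: Finance} <-- MATCH

Matches: ["Liam Moore", "Rosa White", "Bob Thomas"]

["Liam Moore", "Rosa White", "Bob Thomas"]


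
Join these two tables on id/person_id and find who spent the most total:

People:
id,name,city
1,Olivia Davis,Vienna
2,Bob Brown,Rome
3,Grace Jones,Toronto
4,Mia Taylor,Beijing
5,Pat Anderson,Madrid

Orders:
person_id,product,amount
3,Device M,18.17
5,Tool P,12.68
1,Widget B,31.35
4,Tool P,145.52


Join on: people.id = orders.person_id

Joined rows:
  Grace Jones (Toronto) bought Device M for $18.17
  Pat Anderson (Madrid) bought Tool P for $12.68
  Olivia Davis (Vienna) bought Widget B for $31.35
  Mia Taylor (Beijing) bought Tool P for $145.52

Total per person:
  Mia Taylor: $145.52
  Olivia Davis: $31.35
  Grace Jones: $18.17
  Pat Anderson: $12.68

Top spender: Mia Taylor ($145.52)

Mia Taylor ($145.52)


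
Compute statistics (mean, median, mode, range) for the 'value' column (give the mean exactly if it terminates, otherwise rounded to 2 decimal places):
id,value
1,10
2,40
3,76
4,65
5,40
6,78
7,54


Data: [10, 40, 76, 65, 40, 78, 54]
Count: 7
Sum: 363
Mean: 363/7 ≈ 51.86 (rounded to 2 decimal places)
Sorted: [10, 40, 40, 54, 65, 76, 78]
Median: 54.0
Mode: 40 (2 times)
Range: 78 - 10 = 68
Min: 10, Max: 78

mean≈51.86, median=54.0, mode=40, range=68


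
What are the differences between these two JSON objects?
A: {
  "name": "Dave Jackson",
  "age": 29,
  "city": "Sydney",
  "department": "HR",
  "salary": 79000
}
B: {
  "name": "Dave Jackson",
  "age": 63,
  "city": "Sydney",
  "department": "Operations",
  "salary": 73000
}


Comparing each field (in key order):
  name: same
  age: DIFFERENT
  city: same
  department: DIFFERENT
  salary: DIFFERENT
Differences:
  age: 29 -> 63
  department: HR -> Operations
  salary: 79000 -> 73000

3 field(s) changed

3 changes: age, department, salary


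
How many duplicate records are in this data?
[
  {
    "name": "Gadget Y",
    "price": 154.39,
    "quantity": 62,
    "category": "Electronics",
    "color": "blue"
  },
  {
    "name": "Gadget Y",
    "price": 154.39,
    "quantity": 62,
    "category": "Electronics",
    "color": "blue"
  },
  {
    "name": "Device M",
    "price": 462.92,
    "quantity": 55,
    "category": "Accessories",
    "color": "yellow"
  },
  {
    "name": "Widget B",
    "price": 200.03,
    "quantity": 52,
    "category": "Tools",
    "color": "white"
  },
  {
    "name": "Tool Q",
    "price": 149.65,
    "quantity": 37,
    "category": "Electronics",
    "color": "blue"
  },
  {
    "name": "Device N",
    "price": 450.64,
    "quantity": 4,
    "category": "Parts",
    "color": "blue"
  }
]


Checking 6 records for duplicates:

  Row 1: Gadget Y ($154.39, qty 62)
  Row 2: Gadget Y ($154.39, qty 62) <-- DUPLICATE
  Row 3: Device M ($462.92, qty 55)
  Row 4: Widget B ($200.03, qty 52)
  Row 5: Tool Q ($149.65, qty 37)
  Row 6: Device N ($450.64, qty 4)

Duplicates found: 1
Unique records: 5

1 duplicates, 5 unique


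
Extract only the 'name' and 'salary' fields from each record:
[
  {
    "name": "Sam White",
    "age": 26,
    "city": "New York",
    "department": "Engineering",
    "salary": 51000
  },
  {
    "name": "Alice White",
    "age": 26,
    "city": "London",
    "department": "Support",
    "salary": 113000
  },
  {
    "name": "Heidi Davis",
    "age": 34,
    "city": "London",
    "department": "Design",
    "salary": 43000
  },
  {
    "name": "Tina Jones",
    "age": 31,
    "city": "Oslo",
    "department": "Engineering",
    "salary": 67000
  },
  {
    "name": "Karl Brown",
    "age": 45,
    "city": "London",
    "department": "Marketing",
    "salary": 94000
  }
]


Original: 5 records with fields: name, age, city, department, salary
Keep: ['name', 'salary']
Drop: ['age', 'city', 'department']
Result: 5 records, 2 fields each

[
  {
    "name": "Sam White",
    "salary": 51000
  },
  {
    "name": "Alice White",
    "salary": 113000
  },
  {
    "name": "Heidi Davis",
    "salary": 43000
  },
  {
    "name": "Tina Jones",
    "salary": 67000
  },
  {
    "name": "Karl Brown",
    "salary": 94000
  }
]


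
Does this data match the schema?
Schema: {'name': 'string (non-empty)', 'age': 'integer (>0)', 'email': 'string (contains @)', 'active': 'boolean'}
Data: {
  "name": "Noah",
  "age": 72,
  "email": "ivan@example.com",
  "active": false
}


Validating each field against schema:
  name: OK (non-empty string)
  age: OK (positive integer)
  email: OK (string with @)
  active: OK (boolean)

Result: VALID

VALID


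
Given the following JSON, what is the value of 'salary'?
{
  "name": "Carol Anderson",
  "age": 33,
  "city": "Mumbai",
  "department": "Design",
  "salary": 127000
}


Looking up field 'salary'
Value: 127000

127000


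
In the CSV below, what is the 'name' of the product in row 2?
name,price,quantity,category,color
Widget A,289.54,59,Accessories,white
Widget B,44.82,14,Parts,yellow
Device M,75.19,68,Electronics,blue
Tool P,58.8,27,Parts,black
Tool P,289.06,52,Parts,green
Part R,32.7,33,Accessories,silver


Query: Row 2 ('Widget B'), column 'name'
Value: Widget B

Widget B


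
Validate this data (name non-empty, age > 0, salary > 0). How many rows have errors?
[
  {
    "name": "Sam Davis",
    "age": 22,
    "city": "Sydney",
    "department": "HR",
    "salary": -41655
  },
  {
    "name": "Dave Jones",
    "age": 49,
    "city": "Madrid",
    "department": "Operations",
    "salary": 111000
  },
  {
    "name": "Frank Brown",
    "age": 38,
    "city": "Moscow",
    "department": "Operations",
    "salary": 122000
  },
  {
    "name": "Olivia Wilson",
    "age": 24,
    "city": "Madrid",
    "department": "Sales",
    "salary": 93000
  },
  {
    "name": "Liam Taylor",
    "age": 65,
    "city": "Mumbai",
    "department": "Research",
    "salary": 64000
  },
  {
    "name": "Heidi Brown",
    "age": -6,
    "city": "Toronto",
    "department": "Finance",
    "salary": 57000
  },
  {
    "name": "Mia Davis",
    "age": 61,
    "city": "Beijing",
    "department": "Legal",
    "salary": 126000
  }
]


Validating 7 records:
Rules: name non-empty, age > 0, salary > 0

  Row 1 (Sam Davis): negative salary: -41655
  Row 2 (Dave Jones): OK
  Row 3 (Frank Brown): OK
  Row 4 (Olivia Wilson): OK
  Row 5 (Liam Taylor): OK
  Row 6 (Heidi Brown): negative age: -6
  Row 7 (Mia Davis): OK

Total errors: 2

2 errors


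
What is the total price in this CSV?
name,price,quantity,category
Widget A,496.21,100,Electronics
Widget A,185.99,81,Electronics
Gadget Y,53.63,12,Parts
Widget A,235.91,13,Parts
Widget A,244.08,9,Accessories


Computing total price:
Values: [496.21, 185.99, 53.63, 235.91, 244.08]
Sum = 1215.82

1215.82


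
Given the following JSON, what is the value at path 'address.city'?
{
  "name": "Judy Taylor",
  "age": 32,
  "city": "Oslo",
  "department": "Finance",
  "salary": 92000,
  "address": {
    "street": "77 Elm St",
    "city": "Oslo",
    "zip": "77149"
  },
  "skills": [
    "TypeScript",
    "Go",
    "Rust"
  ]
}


Query: address.city
Path: address -> city
Value: Oslo

Oslo


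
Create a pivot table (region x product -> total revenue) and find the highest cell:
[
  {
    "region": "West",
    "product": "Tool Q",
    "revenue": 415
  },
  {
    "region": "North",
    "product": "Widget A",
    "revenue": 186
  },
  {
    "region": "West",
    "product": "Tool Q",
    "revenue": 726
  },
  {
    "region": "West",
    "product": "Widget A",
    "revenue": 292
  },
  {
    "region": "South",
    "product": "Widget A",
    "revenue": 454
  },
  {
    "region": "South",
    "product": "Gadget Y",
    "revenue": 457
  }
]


Pivot: region (rows) x product (columns) -> total revenue

     Gadget Y      Tool Q        Widget A    
North            0             0           186  
South          457             0           454  
West             0          1141           292  

Highest: West / Tool Q = $1141

West / Tool Q = $1141


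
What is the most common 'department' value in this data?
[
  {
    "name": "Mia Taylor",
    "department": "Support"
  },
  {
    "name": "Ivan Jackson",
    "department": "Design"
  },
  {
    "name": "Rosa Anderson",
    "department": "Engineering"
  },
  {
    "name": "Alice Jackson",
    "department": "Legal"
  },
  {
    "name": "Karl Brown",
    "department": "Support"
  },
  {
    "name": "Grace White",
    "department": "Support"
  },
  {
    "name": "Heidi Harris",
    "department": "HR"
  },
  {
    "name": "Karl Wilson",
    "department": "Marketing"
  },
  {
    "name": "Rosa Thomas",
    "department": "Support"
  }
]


Counting 'department' values across 9 records:

  Support: 4 ####
  Design: 1 #
  Engineering: 1 #
  Legal: 1 #
  HR: 1 #
  Marketing: 1 #

Most common: Support (4 times)

Support (4 times)


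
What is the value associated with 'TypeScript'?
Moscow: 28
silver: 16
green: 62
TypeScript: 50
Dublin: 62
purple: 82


Looking up key 'TypeScript'
Value: 50

50


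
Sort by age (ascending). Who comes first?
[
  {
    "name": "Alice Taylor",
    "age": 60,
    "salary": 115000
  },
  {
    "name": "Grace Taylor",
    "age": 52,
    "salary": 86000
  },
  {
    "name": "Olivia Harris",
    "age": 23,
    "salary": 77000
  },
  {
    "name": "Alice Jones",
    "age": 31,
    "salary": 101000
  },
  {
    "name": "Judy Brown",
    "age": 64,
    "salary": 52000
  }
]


Sort by: age (ascending)

Sorted order:
  1. Olivia Harris (age = 23)
  2. Alice Jones (age = 31)
  3. Grace Taylor (age = 52)
  4. Alice Taylor (age = 60)
  5. Judy Brown (age = 64)

First: Olivia Harris

Olivia Harris


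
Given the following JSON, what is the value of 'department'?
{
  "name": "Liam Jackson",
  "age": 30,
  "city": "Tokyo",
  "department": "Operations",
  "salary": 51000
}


Looking up field 'department'
Value: Operations

Operations


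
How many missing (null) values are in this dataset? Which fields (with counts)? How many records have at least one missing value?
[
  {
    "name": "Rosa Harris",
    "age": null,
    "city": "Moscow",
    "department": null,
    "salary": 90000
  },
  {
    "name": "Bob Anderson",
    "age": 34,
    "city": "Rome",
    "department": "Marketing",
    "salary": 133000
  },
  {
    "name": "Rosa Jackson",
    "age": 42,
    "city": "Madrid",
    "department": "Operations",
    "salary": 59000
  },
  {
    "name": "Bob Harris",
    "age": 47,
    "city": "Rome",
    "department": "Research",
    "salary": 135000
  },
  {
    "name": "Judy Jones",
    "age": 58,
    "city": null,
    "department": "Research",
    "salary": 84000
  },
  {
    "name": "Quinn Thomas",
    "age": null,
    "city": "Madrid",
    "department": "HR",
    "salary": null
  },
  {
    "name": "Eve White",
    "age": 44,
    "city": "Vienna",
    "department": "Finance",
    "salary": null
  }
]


Checking for missing (null) values in 7 records:

  Rosa Harris: age, department
  Bob Anderson: complete
  Rosa Jackson: complete
  Bob Harris: complete
  Judy Jones: city
  Quinn Thomas: age, salary
  Eve White: salary

Per field:
  name: 0 missing
  age: 2 missing
  city: 1 missing
  department: 1 missing
  salary: 2 missing

Total missing values: 6
Records with any missing: 4

6 missing values (age: 2, city: 1, department: 1, salary: 2); 4 incomplete records


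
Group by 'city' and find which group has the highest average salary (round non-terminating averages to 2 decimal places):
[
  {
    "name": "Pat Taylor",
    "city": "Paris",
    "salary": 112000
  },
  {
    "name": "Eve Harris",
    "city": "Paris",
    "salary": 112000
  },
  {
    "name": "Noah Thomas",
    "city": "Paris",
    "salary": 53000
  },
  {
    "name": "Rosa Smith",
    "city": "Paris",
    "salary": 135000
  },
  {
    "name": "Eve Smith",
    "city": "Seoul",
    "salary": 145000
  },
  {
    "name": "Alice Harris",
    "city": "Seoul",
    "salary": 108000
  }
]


Group by: city

Groups:
  Paris: 4 people, avg salary = 412000/4 = $103000
  Seoul: 2 people, avg salary = 253000/2 = $126500

Highest average salary: Seoul ($126500)

Seoul ($126500)


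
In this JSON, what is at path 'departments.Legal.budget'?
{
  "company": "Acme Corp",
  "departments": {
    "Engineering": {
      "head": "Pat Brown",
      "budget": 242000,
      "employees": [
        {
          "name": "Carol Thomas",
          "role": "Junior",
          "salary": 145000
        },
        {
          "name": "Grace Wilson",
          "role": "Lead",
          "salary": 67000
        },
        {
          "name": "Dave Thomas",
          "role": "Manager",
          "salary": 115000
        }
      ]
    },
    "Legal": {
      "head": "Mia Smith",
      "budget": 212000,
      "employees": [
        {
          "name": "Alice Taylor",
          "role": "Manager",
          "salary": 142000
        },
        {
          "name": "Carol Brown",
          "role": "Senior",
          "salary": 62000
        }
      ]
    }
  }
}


Path: departments.Legal.budget

Navigate:
  -> departments
  -> Legal
  -> budget = 212000

212000


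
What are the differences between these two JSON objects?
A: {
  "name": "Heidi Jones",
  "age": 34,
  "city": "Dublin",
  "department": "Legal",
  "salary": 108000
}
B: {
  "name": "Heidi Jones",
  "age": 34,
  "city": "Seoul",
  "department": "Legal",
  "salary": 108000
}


Comparing each field (in key order):
  name: same
  age: same
  city: DIFFERENT
  department: same
  salary: same
Differences:
  city: Dublin -> Seoul

1 field(s) changed

1 change: city


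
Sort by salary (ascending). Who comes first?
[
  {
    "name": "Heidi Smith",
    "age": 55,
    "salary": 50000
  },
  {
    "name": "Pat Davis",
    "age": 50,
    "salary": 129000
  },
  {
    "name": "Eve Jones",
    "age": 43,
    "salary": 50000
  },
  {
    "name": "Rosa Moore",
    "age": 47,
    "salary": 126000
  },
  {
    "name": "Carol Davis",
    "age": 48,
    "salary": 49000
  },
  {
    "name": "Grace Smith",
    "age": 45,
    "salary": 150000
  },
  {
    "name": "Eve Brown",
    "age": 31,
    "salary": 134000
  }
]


Sort by: salary (ascending)

Sorted order:
  1. Carol Davis (salary = 49000)
  2. Heidi Smith (salary = 50000)
  3. Eve Jones (salary = 50000)
  4. Rosa Moore (salary = 126000)
  5. Pat Davis (salary = 129000)
  6. Eve Brown (salary = 134000)
  7. Grace Smith (salary = 150000)

First: Carol Davis

Carol Davis


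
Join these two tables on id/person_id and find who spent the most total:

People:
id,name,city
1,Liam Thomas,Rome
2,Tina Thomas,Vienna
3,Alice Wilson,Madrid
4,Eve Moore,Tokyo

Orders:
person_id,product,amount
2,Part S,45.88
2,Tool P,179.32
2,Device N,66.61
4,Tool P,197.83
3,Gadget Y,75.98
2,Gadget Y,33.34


Join on: people.id = orders.person_id

Joined rows:
  Tina Thomas (Vienna) bought Part S for $45.88
  Tina Thomas (Vienna) bought Tool P for $179.32
  Tina Thomas (Vienna) bought Device N for $66.61
  Eve Moore (Tokyo) bought Tool P for $197.83
  Alice Wilson (Madrid) bought Gadget Y for $75.98
  Tina Thomas (Vienna) bought Gadget Y for $33.34

Total per person:
  Tina Thomas: $325.15
  Eve Moore: $197.83
  Alice Wilson: $75.98

Top spender: Tina Thomas ($325.15)

Tina Thomas ($325.15)


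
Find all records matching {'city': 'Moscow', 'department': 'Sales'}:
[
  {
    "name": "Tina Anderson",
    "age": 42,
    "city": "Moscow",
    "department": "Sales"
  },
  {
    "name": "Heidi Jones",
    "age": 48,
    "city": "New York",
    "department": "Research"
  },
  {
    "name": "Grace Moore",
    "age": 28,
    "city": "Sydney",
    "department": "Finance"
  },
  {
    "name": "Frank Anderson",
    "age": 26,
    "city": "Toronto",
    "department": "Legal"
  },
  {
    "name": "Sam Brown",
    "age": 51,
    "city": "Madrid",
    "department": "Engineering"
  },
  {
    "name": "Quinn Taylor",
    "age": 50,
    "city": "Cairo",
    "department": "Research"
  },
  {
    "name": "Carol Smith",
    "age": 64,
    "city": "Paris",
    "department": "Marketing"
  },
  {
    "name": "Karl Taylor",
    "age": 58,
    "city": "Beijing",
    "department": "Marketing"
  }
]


Search criteria: {'city': 'Moscow', 'department': 'Sales'}

Checking 8 records:
  Tina Anderson: {city: Moscow, department: Sales} <-- MATCH
  Heidi Jones: {city: New York, department: Research}
  Grace Moore: {city: Sydney, department: Finance}
  Frank Anderson: {city: Toronto, department: Legal}
  Sam Brown: {city: Madrid, department: Engineering}
  Quinn Taylor: {city: Cairo, department: Research}
  Carol Smith: {city: Paris, department: Marketing}
  Karl Taylor: {city: Beijing, department: Marketing}

Matches: ["Tina Anderson"]

["Tina Anderson"]


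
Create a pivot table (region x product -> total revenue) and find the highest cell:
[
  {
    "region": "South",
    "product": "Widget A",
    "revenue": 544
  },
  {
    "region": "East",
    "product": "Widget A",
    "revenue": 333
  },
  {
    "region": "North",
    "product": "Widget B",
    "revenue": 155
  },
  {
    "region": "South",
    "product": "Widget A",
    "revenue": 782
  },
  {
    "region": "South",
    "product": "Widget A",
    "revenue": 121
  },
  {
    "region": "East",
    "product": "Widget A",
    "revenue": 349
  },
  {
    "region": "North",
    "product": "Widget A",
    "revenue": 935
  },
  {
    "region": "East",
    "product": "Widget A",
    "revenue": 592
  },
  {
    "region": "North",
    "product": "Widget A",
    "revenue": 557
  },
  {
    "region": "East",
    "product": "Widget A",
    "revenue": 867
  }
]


Pivot: region (rows) x product (columns) -> total revenue

     Widget A      Widget B    
East          2141             0  
North         1492           155  
South         1447             0  

Highest: East / Widget A = $2141

East / Widget A = $2141


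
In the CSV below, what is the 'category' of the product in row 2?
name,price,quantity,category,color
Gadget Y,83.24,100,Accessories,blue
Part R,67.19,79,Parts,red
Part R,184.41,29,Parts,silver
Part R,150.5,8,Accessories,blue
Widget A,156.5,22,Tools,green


Query: Row 2 ('Part R'), column 'category'
Value: Parts

Parts


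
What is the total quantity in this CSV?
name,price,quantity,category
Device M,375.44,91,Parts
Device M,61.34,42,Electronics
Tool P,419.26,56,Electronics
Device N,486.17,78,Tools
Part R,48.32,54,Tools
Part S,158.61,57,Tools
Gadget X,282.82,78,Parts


Computing total quantity:
Values: [91, 42, 56, 78, 54, 57, 78]
Sum = 456

456


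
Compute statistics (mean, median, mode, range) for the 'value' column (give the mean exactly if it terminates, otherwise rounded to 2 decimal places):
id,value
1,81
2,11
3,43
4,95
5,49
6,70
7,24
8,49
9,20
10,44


Data: [81, 11, 43, 95, 49, 70, 24, 49, 20, 44]
Count: 10
Sum: 486
Mean: 486/10 = 48.6
Sorted: [11, 20, 24, 43, 44, 49, 49, 70, 81, 95]
Median: 46.5
Mode: 49 (2 times)
Range: 95 - 11 = 84
Min: 11, Max: 95

mean=48.6, median=46.5, mode=49, range=84


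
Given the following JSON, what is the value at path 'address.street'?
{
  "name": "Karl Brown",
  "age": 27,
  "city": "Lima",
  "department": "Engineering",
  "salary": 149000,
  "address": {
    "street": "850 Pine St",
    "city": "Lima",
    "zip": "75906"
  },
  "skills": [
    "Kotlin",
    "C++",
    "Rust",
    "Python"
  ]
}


Query: address.street
Path: address -> street
Value: 850 Pine St

850 Pine St


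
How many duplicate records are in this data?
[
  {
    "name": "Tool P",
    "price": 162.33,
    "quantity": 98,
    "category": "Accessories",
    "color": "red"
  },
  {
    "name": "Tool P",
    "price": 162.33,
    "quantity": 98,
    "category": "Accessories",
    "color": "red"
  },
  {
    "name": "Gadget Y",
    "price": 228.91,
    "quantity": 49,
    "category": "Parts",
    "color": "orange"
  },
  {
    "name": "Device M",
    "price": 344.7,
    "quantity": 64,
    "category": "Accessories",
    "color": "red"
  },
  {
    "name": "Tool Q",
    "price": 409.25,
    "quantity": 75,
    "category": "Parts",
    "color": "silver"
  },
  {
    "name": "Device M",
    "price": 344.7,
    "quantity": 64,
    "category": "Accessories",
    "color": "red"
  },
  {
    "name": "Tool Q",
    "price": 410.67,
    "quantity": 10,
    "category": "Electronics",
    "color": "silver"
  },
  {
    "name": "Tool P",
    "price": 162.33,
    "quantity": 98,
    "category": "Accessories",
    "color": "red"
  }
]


Checking 8 records for duplicates:

  Row 1: Tool P ($162.33, qty 98)
  Row 2: Tool P ($162.33, qty 98) <-- DUPLICATE
  Row 3: Gadget Y ($228.91, qty 49)
  Row 4: Device M ($344.7, qty 64)
  Row 5: Tool Q ($409.25, qty 75)
  Row 6: Device M ($344.7, qty 64) <-- DUPLICATE
  Row 7: Tool Q ($410.67, qty 10)
  Row 8: Tool P ($162.33, qty 98) <-- DUPLICATE

Duplicates found: 3
Unique records: 5

3 duplicates, 5 unique


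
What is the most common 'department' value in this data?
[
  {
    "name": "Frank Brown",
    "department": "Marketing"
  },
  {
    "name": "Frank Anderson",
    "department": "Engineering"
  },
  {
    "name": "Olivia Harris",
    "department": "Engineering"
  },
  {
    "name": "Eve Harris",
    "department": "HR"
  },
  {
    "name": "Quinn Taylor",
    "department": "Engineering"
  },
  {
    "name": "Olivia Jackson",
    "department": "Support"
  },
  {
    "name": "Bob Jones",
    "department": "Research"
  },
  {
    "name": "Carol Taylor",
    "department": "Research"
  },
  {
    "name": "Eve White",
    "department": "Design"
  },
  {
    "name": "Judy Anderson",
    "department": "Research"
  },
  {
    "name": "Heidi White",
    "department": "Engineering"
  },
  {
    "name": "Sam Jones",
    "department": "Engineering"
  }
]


Counting 'department' values across 12 records:

  Engineering: 5 #####
  Research: 3 ###
  Marketing: 1 #
  HR: 1 #
  Support: 1 #
  Design: 1 #

Most common: Engineering (5 times)

Engineering (5 times)


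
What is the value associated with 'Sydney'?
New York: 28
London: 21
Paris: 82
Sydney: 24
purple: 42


Looking up key 'Sydney'
Value: 24

24


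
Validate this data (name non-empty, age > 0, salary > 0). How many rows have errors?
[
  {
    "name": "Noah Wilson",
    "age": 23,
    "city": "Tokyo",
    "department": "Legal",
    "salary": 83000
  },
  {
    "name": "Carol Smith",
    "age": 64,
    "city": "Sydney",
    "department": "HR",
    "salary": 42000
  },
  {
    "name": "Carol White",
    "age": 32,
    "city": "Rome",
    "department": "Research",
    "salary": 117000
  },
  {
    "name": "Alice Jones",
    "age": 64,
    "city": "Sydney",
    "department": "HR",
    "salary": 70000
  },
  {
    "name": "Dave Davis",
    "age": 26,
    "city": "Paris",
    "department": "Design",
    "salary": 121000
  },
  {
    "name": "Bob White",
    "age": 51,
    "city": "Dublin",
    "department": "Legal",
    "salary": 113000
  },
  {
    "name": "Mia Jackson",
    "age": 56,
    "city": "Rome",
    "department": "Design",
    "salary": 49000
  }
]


Validating 7 records:
Rules: name non-empty, age > 0, salary > 0

  Row 1 (Noah Wilson): OK
  Row 2 (Carol Smith): OK
  Row 3 (Carol White): OK
  Row 4 (Alice Jones): OK
  Row 5 (Dave Davis): OK
  Row 6 (Bob White): OK
  Row 7 (Mia Jackson): OK

Total errors: 0

0 errors


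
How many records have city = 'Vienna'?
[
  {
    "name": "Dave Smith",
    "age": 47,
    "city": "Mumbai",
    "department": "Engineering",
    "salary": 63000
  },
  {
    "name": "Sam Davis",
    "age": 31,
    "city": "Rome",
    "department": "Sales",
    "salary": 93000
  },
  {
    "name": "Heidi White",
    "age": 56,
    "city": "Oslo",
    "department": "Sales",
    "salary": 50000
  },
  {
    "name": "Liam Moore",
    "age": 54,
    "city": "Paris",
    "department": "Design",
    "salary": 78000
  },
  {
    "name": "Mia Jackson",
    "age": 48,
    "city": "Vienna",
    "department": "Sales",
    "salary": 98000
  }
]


Data: 5 records
Condition: city = 'Vienna'

Checking each record:
  Dave Smith: Mumbai
  Sam Davis: Rome
  Heidi White: Oslo
  Liam Moore: Paris
  Mia Jackson: Vienna MATCH

Count: 1

1


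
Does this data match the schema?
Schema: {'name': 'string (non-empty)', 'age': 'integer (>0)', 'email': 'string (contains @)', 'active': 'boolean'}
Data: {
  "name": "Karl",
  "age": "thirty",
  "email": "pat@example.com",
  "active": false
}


Validating each field against schema:
  name: OK (non-empty string)
  age: FAIL ("thirty" is not an integer)
  email: OK (string with @)
  active: OK (boolean)

Result: INVALID (1 error: age)

INVALID (1 error: age)


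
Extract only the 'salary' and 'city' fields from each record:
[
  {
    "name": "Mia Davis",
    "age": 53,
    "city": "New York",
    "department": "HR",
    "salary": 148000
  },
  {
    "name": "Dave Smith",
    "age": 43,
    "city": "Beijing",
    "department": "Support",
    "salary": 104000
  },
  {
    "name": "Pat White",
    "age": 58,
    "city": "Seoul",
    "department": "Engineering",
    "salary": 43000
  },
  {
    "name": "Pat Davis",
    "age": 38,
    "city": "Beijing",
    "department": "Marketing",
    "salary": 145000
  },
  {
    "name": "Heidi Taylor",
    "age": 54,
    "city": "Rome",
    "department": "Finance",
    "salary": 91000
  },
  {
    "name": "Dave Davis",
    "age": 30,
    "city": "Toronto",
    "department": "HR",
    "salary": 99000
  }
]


Original: 6 records with fields: name, age, city, department, salary
Keep: ['salary', 'city']
Drop: ['name', 'age', 'department']
Result: 6 records, 2 fields each

[
  {
    "salary": 148000,
    "city": "New York"
  },
  {
    "salary": 104000,
    "city": "Beijing"
  },
  {
    "salary": 43000,
    "city": "Seoul"
  },
  {
    "salary": 145000,
    "city": "Beijing"
  },
  {
    "salary": 91000,
    "city": "Rome"
  },
  {
    "salary": 99000,
    "city": "Toronto"
  }
]


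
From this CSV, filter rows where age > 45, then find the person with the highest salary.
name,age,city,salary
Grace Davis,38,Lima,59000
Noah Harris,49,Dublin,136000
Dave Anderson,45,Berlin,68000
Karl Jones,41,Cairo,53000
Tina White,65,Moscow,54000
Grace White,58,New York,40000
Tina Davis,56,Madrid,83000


Filter: age > 45
Sort by: salary (descending)

Filtered records (4):
  Noah Harris, age 49, salary $136000
  Tina Davis, age 56, salary $83000
  Tina White, age 65, salary $54000
  Grace White, age 58, salary $40000

Highest salary: Noah Harris ($136000)

Noah Harris


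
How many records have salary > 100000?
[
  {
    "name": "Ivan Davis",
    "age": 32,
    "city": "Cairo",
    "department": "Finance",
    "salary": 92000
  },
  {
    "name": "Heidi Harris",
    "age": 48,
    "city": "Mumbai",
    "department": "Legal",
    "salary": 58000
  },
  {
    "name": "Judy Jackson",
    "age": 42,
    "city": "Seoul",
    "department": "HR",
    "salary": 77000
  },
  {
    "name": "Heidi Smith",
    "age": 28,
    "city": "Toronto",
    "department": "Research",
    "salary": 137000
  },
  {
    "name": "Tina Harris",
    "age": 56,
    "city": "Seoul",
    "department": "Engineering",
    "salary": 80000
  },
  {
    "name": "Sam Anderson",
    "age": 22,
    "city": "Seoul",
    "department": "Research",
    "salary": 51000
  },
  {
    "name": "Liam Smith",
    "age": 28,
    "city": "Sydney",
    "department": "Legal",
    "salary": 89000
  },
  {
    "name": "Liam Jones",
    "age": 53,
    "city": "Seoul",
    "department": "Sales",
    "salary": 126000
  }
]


Data: 8 records
Condition: salary > 100000

Checking each record:
  Ivan Davis: 92000
  Heidi Harris: 58000
  Judy Jackson: 77000
  Heidi Smith: 137000 MATCH
  Tina Harris: 80000
  Sam Anderson: 51000
  Liam Smith: 89000
  Liam Jones: 126000 MATCH

Count: 2

2


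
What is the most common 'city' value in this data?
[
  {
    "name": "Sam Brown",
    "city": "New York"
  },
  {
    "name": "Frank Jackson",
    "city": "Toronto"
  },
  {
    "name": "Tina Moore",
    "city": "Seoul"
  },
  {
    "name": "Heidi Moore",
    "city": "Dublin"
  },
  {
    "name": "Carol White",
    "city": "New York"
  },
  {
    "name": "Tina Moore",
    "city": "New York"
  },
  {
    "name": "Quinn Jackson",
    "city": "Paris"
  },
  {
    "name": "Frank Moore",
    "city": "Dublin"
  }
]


Counting 'city' values across 8 records:

  New York: 3 ###
  Dublin: 2 ##
  Toronto: 1 #
  Seoul: 1 #
  Paris: 1 #

Most common: New York (3 times)

New York (3 times)
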